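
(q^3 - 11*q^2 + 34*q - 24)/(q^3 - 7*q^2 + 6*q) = (q - 4)/q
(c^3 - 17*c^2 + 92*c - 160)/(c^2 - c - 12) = (c^2 - 13*c + 40)/(c + 3)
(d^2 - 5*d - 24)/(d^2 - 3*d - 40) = (d + 3)/(d + 5)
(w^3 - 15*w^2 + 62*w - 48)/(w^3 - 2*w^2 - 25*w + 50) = (w^3 - 15*w^2 + 62*w - 48)/(w^3 - 2*w^2 - 25*w + 50)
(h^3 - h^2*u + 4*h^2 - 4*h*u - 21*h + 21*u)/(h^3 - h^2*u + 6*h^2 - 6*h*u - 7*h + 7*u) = (h - 3)/(h - 1)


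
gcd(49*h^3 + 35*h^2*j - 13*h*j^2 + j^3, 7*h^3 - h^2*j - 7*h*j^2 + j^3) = 7*h^2 + 6*h*j - j^2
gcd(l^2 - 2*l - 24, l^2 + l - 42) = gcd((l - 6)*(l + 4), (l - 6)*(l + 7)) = l - 6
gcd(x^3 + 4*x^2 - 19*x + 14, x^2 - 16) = 1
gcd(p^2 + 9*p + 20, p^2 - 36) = 1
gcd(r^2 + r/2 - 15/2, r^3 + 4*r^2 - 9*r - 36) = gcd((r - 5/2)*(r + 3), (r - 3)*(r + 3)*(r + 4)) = r + 3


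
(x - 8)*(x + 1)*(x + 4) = x^3 - 3*x^2 - 36*x - 32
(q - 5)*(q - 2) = q^2 - 7*q + 10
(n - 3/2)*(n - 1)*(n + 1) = n^3 - 3*n^2/2 - n + 3/2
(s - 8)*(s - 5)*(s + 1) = s^3 - 12*s^2 + 27*s + 40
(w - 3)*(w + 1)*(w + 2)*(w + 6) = w^4 + 6*w^3 - 7*w^2 - 48*w - 36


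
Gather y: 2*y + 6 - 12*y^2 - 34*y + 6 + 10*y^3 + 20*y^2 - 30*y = 10*y^3 + 8*y^2 - 62*y + 12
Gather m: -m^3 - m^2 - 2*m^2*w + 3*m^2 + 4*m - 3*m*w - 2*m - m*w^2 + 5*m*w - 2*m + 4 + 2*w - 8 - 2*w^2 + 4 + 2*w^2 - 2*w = -m^3 + m^2*(2 - 2*w) + m*(-w^2 + 2*w)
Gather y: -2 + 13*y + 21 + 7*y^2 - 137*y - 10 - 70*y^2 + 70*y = -63*y^2 - 54*y + 9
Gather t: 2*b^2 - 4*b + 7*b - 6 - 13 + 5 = 2*b^2 + 3*b - 14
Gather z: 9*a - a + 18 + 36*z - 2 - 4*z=8*a + 32*z + 16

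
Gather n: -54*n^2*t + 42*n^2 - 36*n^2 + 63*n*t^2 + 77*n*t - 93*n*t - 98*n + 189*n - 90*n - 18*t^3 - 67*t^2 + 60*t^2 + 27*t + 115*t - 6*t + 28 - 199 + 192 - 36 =n^2*(6 - 54*t) + n*(63*t^2 - 16*t + 1) - 18*t^3 - 7*t^2 + 136*t - 15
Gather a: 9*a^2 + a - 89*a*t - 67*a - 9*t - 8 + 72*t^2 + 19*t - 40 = 9*a^2 + a*(-89*t - 66) + 72*t^2 + 10*t - 48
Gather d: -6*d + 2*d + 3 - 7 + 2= -4*d - 2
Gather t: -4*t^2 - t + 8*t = -4*t^2 + 7*t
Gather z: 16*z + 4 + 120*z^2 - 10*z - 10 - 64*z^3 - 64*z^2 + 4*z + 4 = -64*z^3 + 56*z^2 + 10*z - 2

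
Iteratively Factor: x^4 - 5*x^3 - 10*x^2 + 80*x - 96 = (x - 3)*(x^3 - 2*x^2 - 16*x + 32) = (x - 3)*(x - 2)*(x^2 - 16) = (x - 4)*(x - 3)*(x - 2)*(x + 4)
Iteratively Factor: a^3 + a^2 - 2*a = (a)*(a^2 + a - 2) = a*(a + 2)*(a - 1)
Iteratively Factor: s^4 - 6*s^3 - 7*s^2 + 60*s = (s - 5)*(s^3 - s^2 - 12*s) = (s - 5)*(s - 4)*(s^2 + 3*s) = (s - 5)*(s - 4)*(s + 3)*(s)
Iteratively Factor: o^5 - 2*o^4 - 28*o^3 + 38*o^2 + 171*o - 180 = (o + 3)*(o^4 - 5*o^3 - 13*o^2 + 77*o - 60) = (o + 3)*(o + 4)*(o^3 - 9*o^2 + 23*o - 15) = (o - 5)*(o + 3)*(o + 4)*(o^2 - 4*o + 3) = (o - 5)*(o - 3)*(o + 3)*(o + 4)*(o - 1)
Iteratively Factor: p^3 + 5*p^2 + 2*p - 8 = (p + 2)*(p^2 + 3*p - 4) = (p + 2)*(p + 4)*(p - 1)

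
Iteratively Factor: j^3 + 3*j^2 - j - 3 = (j + 3)*(j^2 - 1) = (j - 1)*(j + 3)*(j + 1)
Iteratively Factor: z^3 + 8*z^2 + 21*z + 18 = (z + 3)*(z^2 + 5*z + 6) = (z + 3)^2*(z + 2)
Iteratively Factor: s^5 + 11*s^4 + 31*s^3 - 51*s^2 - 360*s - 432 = (s + 4)*(s^4 + 7*s^3 + 3*s^2 - 63*s - 108) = (s + 3)*(s + 4)*(s^3 + 4*s^2 - 9*s - 36) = (s - 3)*(s + 3)*(s + 4)*(s^2 + 7*s + 12) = (s - 3)*(s + 3)*(s + 4)^2*(s + 3)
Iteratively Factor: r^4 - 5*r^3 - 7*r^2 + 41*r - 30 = (r - 5)*(r^3 - 7*r + 6) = (r - 5)*(r - 2)*(r^2 + 2*r - 3) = (r - 5)*(r - 2)*(r + 3)*(r - 1)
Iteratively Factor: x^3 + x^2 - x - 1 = (x + 1)*(x^2 - 1) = (x - 1)*(x + 1)*(x + 1)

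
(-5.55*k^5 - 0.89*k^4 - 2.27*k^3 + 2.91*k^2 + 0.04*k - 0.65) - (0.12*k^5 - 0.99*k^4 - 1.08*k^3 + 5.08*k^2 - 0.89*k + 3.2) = -5.67*k^5 + 0.1*k^4 - 1.19*k^3 - 2.17*k^2 + 0.93*k - 3.85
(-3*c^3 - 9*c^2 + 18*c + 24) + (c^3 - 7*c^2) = -2*c^3 - 16*c^2 + 18*c + 24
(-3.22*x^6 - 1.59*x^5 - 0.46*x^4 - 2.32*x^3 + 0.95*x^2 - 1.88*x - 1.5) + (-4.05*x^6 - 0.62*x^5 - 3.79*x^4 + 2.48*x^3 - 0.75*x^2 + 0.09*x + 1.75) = -7.27*x^6 - 2.21*x^5 - 4.25*x^4 + 0.16*x^3 + 0.2*x^2 - 1.79*x + 0.25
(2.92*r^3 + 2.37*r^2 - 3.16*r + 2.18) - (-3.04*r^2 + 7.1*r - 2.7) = 2.92*r^3 + 5.41*r^2 - 10.26*r + 4.88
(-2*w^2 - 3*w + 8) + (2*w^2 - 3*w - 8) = -6*w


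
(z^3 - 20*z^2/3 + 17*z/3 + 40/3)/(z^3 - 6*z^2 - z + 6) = (3*z^2 - 23*z + 40)/(3*(z^2 - 7*z + 6))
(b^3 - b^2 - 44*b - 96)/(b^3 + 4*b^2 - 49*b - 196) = (b^2 - 5*b - 24)/(b^2 - 49)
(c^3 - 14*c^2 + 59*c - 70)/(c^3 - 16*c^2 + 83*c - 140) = (c - 2)/(c - 4)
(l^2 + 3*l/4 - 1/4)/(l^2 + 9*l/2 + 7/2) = (4*l - 1)/(2*(2*l + 7))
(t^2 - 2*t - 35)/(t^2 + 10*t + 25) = (t - 7)/(t + 5)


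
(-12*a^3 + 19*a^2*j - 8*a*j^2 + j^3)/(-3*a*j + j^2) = 4*a^2/j - 5*a + j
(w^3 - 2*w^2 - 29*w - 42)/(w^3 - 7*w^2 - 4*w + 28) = (w + 3)/(w - 2)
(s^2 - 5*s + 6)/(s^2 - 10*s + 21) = (s - 2)/(s - 7)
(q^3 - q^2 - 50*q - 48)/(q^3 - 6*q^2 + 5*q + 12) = (q^2 - 2*q - 48)/(q^2 - 7*q + 12)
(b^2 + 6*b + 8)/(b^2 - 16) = (b + 2)/(b - 4)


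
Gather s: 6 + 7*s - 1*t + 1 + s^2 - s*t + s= s^2 + s*(8 - t) - t + 7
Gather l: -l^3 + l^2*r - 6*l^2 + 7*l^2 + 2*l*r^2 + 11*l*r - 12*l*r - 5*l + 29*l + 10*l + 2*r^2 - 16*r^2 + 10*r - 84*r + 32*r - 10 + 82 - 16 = -l^3 + l^2*(r + 1) + l*(2*r^2 - r + 34) - 14*r^2 - 42*r + 56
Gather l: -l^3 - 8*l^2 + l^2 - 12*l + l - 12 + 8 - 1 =-l^3 - 7*l^2 - 11*l - 5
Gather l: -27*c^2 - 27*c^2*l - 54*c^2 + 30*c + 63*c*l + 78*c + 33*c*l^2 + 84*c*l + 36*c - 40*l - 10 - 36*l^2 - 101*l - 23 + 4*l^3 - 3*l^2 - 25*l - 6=-81*c^2 + 144*c + 4*l^3 + l^2*(33*c - 39) + l*(-27*c^2 + 147*c - 166) - 39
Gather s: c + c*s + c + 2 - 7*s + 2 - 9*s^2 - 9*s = 2*c - 9*s^2 + s*(c - 16) + 4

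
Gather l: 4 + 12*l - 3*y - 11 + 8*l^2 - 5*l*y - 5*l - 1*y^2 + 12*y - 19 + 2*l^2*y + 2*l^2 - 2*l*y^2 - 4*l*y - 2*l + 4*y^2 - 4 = l^2*(2*y + 10) + l*(-2*y^2 - 9*y + 5) + 3*y^2 + 9*y - 30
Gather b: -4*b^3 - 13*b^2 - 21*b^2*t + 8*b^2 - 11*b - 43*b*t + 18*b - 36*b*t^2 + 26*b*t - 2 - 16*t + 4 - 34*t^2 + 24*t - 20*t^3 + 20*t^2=-4*b^3 + b^2*(-21*t - 5) + b*(-36*t^2 - 17*t + 7) - 20*t^3 - 14*t^2 + 8*t + 2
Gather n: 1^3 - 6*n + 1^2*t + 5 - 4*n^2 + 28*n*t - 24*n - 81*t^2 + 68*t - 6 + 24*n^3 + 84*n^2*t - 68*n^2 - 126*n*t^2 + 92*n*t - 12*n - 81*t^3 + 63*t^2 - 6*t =24*n^3 + n^2*(84*t - 72) + n*(-126*t^2 + 120*t - 42) - 81*t^3 - 18*t^2 + 63*t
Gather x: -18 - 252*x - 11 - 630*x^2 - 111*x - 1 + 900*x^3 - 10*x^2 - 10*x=900*x^3 - 640*x^2 - 373*x - 30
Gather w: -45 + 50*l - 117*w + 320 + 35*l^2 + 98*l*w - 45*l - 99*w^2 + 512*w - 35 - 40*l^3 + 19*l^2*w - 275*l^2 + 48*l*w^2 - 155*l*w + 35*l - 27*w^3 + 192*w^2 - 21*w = -40*l^3 - 240*l^2 + 40*l - 27*w^3 + w^2*(48*l + 93) + w*(19*l^2 - 57*l + 374) + 240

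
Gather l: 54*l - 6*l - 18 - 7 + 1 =48*l - 24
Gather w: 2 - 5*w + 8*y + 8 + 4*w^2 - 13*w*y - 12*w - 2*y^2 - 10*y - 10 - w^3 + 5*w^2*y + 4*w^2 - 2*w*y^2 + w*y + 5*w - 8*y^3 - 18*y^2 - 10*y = -w^3 + w^2*(5*y + 8) + w*(-2*y^2 - 12*y - 12) - 8*y^3 - 20*y^2 - 12*y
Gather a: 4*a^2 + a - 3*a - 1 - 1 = 4*a^2 - 2*a - 2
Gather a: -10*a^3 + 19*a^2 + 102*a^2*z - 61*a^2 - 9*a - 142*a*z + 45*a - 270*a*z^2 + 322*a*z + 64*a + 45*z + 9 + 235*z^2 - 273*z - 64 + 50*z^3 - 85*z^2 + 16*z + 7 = -10*a^3 + a^2*(102*z - 42) + a*(-270*z^2 + 180*z + 100) + 50*z^3 + 150*z^2 - 212*z - 48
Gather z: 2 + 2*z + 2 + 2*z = 4*z + 4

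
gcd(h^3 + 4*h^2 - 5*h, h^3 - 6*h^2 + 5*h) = h^2 - h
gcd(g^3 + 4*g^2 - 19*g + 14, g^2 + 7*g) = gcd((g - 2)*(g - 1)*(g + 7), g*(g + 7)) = g + 7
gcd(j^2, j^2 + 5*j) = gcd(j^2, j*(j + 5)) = j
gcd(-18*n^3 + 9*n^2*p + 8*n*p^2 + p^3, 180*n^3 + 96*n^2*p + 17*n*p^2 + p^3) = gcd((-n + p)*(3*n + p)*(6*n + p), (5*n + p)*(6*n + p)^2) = 6*n + p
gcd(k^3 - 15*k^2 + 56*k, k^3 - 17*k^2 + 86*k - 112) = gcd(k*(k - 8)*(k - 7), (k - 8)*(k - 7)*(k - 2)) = k^2 - 15*k + 56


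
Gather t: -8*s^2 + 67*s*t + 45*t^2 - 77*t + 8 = -8*s^2 + 45*t^2 + t*(67*s - 77) + 8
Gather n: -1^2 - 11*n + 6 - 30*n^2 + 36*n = -30*n^2 + 25*n + 5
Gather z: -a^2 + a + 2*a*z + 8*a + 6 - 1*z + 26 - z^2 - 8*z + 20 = -a^2 + 9*a - z^2 + z*(2*a - 9) + 52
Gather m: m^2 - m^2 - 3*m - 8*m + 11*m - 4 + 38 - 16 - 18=0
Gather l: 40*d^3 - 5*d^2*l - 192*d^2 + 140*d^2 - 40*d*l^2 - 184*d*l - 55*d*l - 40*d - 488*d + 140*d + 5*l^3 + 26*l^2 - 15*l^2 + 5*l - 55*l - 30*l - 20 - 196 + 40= 40*d^3 - 52*d^2 - 388*d + 5*l^3 + l^2*(11 - 40*d) + l*(-5*d^2 - 239*d - 80) - 176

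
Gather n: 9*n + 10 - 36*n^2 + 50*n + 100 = -36*n^2 + 59*n + 110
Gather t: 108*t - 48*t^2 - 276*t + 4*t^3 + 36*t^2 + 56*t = 4*t^3 - 12*t^2 - 112*t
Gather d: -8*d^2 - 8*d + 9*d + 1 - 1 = -8*d^2 + d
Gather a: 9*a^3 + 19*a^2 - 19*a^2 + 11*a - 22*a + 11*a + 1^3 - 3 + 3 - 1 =9*a^3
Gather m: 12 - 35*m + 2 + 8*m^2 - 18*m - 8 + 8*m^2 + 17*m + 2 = 16*m^2 - 36*m + 8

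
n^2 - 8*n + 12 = (n - 6)*(n - 2)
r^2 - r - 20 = (r - 5)*(r + 4)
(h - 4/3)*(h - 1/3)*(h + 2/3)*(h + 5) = h^4 + 4*h^3 - 17*h^2/3 - 82*h/27 + 40/27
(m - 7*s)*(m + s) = m^2 - 6*m*s - 7*s^2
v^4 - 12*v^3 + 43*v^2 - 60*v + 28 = (v - 7)*(v - 2)^2*(v - 1)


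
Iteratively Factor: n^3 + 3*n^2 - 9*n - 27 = (n + 3)*(n^2 - 9) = (n - 3)*(n + 3)*(n + 3)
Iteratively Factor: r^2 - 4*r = (r)*(r - 4)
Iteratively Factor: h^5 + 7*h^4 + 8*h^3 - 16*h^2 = (h + 4)*(h^4 + 3*h^3 - 4*h^2) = h*(h + 4)*(h^3 + 3*h^2 - 4*h) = h*(h - 1)*(h + 4)*(h^2 + 4*h) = h^2*(h - 1)*(h + 4)*(h + 4)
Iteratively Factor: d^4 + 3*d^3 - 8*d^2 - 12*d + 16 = (d - 1)*(d^3 + 4*d^2 - 4*d - 16) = (d - 1)*(d + 4)*(d^2 - 4) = (d - 2)*(d - 1)*(d + 4)*(d + 2)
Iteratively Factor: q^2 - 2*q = (q)*(q - 2)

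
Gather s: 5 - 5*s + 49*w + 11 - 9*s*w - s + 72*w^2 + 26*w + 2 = s*(-9*w - 6) + 72*w^2 + 75*w + 18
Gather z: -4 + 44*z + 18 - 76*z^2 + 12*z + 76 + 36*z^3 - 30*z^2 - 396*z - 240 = 36*z^3 - 106*z^2 - 340*z - 150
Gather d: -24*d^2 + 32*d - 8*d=-24*d^2 + 24*d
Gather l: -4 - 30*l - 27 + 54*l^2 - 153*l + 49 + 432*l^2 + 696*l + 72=486*l^2 + 513*l + 90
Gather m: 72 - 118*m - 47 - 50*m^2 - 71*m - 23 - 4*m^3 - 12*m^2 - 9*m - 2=-4*m^3 - 62*m^2 - 198*m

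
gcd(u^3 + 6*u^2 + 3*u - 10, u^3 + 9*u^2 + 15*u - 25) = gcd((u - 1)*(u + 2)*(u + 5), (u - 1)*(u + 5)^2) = u^2 + 4*u - 5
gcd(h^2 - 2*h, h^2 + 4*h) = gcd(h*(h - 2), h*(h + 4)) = h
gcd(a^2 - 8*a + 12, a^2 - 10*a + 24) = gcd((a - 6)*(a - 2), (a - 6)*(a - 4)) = a - 6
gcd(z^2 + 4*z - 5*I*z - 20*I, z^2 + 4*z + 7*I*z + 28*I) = z + 4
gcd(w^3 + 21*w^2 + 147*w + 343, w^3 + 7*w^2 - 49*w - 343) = w^2 + 14*w + 49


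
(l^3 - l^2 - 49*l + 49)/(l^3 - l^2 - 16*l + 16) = (l^2 - 49)/(l^2 - 16)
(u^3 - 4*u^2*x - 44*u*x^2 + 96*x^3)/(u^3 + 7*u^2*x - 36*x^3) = (u - 8*x)/(u + 3*x)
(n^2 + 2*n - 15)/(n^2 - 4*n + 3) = (n + 5)/(n - 1)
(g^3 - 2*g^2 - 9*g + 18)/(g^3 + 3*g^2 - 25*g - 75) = (g^2 - 5*g + 6)/(g^2 - 25)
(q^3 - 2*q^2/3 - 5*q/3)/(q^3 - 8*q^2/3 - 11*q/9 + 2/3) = 3*q*(3*q^2 - 2*q - 5)/(9*q^3 - 24*q^2 - 11*q + 6)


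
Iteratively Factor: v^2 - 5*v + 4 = (v - 4)*(v - 1)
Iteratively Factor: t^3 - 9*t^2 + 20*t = (t - 4)*(t^2 - 5*t) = (t - 5)*(t - 4)*(t)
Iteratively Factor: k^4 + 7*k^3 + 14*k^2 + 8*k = (k + 4)*(k^3 + 3*k^2 + 2*k) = k*(k + 4)*(k^2 + 3*k + 2) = k*(k + 2)*(k + 4)*(k + 1)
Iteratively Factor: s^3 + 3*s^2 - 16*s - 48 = (s + 4)*(s^2 - s - 12) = (s - 4)*(s + 4)*(s + 3)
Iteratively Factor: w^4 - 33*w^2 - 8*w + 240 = (w - 3)*(w^3 + 3*w^2 - 24*w - 80) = (w - 3)*(w + 4)*(w^2 - w - 20) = (w - 3)*(w + 4)^2*(w - 5)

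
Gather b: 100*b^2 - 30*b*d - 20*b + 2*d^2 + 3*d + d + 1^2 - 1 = 100*b^2 + b*(-30*d - 20) + 2*d^2 + 4*d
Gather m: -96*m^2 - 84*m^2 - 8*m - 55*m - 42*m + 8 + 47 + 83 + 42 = -180*m^2 - 105*m + 180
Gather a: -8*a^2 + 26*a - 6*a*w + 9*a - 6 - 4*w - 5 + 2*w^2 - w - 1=-8*a^2 + a*(35 - 6*w) + 2*w^2 - 5*w - 12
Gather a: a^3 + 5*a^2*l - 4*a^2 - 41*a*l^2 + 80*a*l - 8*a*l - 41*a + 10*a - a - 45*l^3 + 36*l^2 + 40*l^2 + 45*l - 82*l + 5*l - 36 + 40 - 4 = a^3 + a^2*(5*l - 4) + a*(-41*l^2 + 72*l - 32) - 45*l^3 + 76*l^2 - 32*l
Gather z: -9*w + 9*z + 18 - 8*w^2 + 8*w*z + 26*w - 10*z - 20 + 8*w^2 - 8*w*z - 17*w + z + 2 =0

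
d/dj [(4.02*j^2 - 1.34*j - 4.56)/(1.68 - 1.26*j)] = (-5.0652*j^2 + 13.5072*j - 7.9968)/(1.5876*j^2 - 4.2336*j + 2.8224)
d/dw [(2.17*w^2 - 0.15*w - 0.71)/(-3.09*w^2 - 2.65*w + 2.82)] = (-6.214*w^2 + 7.851*w - 2.3045)/(9.5481*w^4 + 16.377*w^3 - 10.4051*w^2 - 14.946*w + 7.9524)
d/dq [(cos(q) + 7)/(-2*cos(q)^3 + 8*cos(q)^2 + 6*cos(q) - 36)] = (2*sin(q)^2 - 23*cos(q) - 15)*sin(q)/(2*(cos(q) - 3)^3*(cos(q) + 2)^2)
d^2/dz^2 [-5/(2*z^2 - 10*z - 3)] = 20*(-2*z^2 + 10*z + 2*(2*z - 5)^2 + 3)/(-2*z^2 + 10*z + 3)^3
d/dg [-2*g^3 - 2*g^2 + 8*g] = -6*g^2 - 4*g + 8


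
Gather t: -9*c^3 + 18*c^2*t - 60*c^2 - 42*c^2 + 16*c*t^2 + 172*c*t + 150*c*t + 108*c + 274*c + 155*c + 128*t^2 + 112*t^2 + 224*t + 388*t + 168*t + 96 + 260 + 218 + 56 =-9*c^3 - 102*c^2 + 537*c + t^2*(16*c + 240) + t*(18*c^2 + 322*c + 780) + 630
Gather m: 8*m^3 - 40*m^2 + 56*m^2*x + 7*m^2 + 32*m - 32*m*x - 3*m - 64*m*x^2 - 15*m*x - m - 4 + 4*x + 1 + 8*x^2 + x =8*m^3 + m^2*(56*x - 33) + m*(-64*x^2 - 47*x + 28) + 8*x^2 + 5*x - 3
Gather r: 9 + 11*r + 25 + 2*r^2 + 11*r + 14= 2*r^2 + 22*r + 48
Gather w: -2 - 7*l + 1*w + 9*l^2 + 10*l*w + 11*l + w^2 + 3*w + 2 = 9*l^2 + 4*l + w^2 + w*(10*l + 4)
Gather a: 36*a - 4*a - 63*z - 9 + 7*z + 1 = 32*a - 56*z - 8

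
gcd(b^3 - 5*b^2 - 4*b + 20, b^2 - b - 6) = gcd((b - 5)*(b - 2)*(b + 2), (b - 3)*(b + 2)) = b + 2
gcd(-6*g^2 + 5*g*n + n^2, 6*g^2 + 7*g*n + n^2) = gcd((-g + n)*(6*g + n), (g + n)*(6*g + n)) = 6*g + n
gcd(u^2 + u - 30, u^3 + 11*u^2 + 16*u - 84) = u + 6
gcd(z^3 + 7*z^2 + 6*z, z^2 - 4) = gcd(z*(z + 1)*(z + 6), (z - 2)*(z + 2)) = 1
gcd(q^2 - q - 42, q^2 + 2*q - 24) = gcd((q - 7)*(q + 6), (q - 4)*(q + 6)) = q + 6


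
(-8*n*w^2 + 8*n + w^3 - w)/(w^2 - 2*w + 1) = (-8*n*w - 8*n + w^2 + w)/(w - 1)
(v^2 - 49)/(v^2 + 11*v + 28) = (v - 7)/(v + 4)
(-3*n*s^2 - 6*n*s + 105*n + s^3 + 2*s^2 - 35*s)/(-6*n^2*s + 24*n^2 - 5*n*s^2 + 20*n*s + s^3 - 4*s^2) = (3*n*s^2 + 6*n*s - 105*n - s^3 - 2*s^2 + 35*s)/(6*n^2*s - 24*n^2 + 5*n*s^2 - 20*n*s - s^3 + 4*s^2)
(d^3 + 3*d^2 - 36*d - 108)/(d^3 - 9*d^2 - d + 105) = (d^2 - 36)/(d^2 - 12*d + 35)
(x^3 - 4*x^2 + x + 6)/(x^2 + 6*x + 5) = (x^2 - 5*x + 6)/(x + 5)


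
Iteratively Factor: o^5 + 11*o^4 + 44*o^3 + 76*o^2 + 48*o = (o + 2)*(o^4 + 9*o^3 + 26*o^2 + 24*o) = (o + 2)*(o + 4)*(o^3 + 5*o^2 + 6*o) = o*(o + 2)*(o + 4)*(o^2 + 5*o + 6) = o*(o + 2)^2*(o + 4)*(o + 3)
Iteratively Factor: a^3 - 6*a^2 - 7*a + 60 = (a + 3)*(a^2 - 9*a + 20) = (a - 5)*(a + 3)*(a - 4)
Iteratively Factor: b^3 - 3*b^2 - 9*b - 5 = (b + 1)*(b^2 - 4*b - 5) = (b + 1)^2*(b - 5)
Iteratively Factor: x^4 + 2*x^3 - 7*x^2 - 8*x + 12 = (x - 1)*(x^3 + 3*x^2 - 4*x - 12) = (x - 1)*(x + 3)*(x^2 - 4) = (x - 1)*(x + 2)*(x + 3)*(x - 2)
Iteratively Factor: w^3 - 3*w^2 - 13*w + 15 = (w - 5)*(w^2 + 2*w - 3) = (w - 5)*(w + 3)*(w - 1)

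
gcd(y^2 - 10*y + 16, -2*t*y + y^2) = 1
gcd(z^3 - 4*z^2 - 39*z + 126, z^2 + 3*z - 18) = z^2 + 3*z - 18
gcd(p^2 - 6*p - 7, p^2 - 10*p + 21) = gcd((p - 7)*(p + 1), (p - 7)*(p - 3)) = p - 7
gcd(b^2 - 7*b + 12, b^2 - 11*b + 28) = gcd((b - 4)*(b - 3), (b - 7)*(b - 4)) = b - 4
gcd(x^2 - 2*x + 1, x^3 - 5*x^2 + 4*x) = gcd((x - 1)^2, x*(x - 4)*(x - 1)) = x - 1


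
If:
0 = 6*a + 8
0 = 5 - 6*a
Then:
No Solution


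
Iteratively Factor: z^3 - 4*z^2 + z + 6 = (z - 2)*(z^2 - 2*z - 3) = (z - 3)*(z - 2)*(z + 1)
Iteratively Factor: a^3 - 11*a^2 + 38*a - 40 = (a - 2)*(a^2 - 9*a + 20) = (a - 5)*(a - 2)*(a - 4)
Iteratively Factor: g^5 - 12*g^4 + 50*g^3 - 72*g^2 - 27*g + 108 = (g - 4)*(g^4 - 8*g^3 + 18*g^2 - 27) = (g - 4)*(g - 3)*(g^3 - 5*g^2 + 3*g + 9) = (g - 4)*(g - 3)*(g + 1)*(g^2 - 6*g + 9) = (g - 4)*(g - 3)^2*(g + 1)*(g - 3)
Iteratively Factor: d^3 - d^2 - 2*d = (d + 1)*(d^2 - 2*d) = (d - 2)*(d + 1)*(d)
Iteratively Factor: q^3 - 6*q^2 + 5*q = (q - 1)*(q^2 - 5*q) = (q - 5)*(q - 1)*(q)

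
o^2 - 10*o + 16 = (o - 8)*(o - 2)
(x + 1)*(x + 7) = x^2 + 8*x + 7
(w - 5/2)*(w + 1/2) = w^2 - 2*w - 5/4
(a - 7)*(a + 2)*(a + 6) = a^3 + a^2 - 44*a - 84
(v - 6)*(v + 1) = v^2 - 5*v - 6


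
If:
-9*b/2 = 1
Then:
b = -2/9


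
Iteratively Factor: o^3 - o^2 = (o - 1)*(o^2) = o*(o - 1)*(o)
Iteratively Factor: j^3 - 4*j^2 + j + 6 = (j - 2)*(j^2 - 2*j - 3) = (j - 3)*(j - 2)*(j + 1)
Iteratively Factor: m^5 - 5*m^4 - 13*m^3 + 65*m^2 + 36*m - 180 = (m - 5)*(m^4 - 13*m^2 + 36) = (m - 5)*(m - 3)*(m^3 + 3*m^2 - 4*m - 12) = (m - 5)*(m - 3)*(m - 2)*(m^2 + 5*m + 6) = (m - 5)*(m - 3)*(m - 2)*(m + 2)*(m + 3)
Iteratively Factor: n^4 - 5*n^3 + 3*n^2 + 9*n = (n - 3)*(n^3 - 2*n^2 - 3*n) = (n - 3)*(n + 1)*(n^2 - 3*n) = n*(n - 3)*(n + 1)*(n - 3)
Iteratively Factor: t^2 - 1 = (t + 1)*(t - 1)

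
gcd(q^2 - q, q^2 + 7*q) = q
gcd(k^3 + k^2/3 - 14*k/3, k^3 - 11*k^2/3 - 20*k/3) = k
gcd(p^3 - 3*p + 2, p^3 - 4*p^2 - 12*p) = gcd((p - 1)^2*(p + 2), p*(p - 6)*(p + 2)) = p + 2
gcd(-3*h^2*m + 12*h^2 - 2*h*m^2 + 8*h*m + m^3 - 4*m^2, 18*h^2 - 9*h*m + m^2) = 3*h - m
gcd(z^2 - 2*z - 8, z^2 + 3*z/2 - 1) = z + 2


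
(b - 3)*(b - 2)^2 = b^3 - 7*b^2 + 16*b - 12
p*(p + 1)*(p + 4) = p^3 + 5*p^2 + 4*p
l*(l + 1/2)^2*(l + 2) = l^4 + 3*l^3 + 9*l^2/4 + l/2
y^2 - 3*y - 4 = (y - 4)*(y + 1)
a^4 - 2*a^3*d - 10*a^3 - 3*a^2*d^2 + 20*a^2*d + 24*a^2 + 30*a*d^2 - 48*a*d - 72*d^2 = (a - 6)*(a - 4)*(a - 3*d)*(a + d)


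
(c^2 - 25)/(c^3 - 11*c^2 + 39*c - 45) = (c + 5)/(c^2 - 6*c + 9)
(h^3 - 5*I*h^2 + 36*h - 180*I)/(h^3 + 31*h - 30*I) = (h - 6*I)/(h - I)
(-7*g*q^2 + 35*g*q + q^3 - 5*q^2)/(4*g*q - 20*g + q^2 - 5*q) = q*(-7*g + q)/(4*g + q)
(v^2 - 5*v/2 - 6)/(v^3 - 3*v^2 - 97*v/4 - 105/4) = 2*(v - 4)/(2*v^2 - 9*v - 35)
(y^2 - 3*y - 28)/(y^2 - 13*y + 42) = (y + 4)/(y - 6)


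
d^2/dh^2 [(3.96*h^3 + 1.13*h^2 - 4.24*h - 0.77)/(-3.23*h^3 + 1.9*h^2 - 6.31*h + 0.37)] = (1.13686837721616e-13*h^7 - 72.1833939999999*h^6 + 749.672664*h^5 + 21.6687780000001*h^4 - 573.605837999999*h^3 + 231.885306*h^2 - 71.004882*h + 79.723036)/(33.698267*h^9 - 59.46753*h^8 + 232.475697*h^7 - 250.786339*h^6 + 467.779449*h^5 - 276.205356*h^4 + 279.181732*h^3 - 44.976201*h^2 + 2.591517*h - 0.050653)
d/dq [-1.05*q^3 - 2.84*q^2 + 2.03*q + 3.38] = -3.15*q^2 - 5.68*q + 2.03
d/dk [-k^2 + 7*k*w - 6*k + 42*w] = -2*k + 7*w - 6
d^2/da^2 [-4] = 0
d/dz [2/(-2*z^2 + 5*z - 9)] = 2*(4*z - 5)/(2*z^2 - 5*z + 9)^2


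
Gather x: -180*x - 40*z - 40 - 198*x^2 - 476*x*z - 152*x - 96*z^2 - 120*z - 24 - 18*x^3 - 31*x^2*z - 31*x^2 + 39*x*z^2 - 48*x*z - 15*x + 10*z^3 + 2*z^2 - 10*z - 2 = -18*x^3 + x^2*(-31*z - 229) + x*(39*z^2 - 524*z - 347) + 10*z^3 - 94*z^2 - 170*z - 66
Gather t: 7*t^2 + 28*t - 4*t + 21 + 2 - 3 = 7*t^2 + 24*t + 20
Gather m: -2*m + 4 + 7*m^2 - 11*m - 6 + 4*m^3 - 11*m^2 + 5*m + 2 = 4*m^3 - 4*m^2 - 8*m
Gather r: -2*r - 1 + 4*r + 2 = 2*r + 1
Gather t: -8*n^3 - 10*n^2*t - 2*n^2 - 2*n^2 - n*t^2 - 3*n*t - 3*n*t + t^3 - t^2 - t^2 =-8*n^3 - 4*n^2 + t^3 + t^2*(-n - 2) + t*(-10*n^2 - 6*n)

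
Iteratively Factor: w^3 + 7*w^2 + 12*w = (w + 3)*(w^2 + 4*w) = (w + 3)*(w + 4)*(w)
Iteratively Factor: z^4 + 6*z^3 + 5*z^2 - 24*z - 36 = (z + 2)*(z^3 + 4*z^2 - 3*z - 18) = (z - 2)*(z + 2)*(z^2 + 6*z + 9) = (z - 2)*(z + 2)*(z + 3)*(z + 3)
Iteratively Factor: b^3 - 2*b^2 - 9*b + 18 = (b - 3)*(b^2 + b - 6) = (b - 3)*(b - 2)*(b + 3)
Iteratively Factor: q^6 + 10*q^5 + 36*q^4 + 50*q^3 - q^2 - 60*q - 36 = (q + 3)*(q^5 + 7*q^4 + 15*q^3 + 5*q^2 - 16*q - 12) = (q + 2)*(q + 3)*(q^4 + 5*q^3 + 5*q^2 - 5*q - 6) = (q + 1)*(q + 2)*(q + 3)*(q^3 + 4*q^2 + q - 6) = (q + 1)*(q + 2)*(q + 3)^2*(q^2 + q - 2) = (q + 1)*(q + 2)^2*(q + 3)^2*(q - 1)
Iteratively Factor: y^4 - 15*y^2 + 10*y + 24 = (y + 1)*(y^3 - y^2 - 14*y + 24) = (y - 2)*(y + 1)*(y^2 + y - 12) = (y - 2)*(y + 1)*(y + 4)*(y - 3)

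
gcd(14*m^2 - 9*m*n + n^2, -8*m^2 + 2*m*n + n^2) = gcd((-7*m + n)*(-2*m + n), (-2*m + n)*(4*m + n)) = 2*m - n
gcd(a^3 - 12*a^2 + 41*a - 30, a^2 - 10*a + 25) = a - 5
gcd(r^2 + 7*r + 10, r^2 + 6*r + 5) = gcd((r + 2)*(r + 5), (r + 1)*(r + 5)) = r + 5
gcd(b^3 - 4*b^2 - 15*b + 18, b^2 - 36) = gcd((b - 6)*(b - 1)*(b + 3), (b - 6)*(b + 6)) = b - 6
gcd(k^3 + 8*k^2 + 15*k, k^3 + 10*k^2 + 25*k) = k^2 + 5*k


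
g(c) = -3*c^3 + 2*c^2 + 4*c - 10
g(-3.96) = 191.82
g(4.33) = -198.73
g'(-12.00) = -1340.00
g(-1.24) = -6.16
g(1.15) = -7.32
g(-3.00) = 77.00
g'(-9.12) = -781.05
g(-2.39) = 32.82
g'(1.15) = -3.30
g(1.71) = -12.31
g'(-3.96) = -152.97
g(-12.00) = 5414.00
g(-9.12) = 2395.52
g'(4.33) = -147.42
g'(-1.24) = -14.80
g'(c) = -9*c^2 + 4*c + 4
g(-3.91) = 184.27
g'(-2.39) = -56.97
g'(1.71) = -15.48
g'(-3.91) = -149.23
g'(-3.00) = -89.00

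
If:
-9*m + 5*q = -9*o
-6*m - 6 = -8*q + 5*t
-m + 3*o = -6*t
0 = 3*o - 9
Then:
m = 1251/227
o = 3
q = 1026/227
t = -132/227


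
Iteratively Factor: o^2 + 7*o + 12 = (o + 4)*(o + 3)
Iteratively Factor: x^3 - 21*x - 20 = (x + 1)*(x^2 - x - 20) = (x + 1)*(x + 4)*(x - 5)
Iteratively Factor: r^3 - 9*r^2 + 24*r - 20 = (r - 2)*(r^2 - 7*r + 10) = (r - 5)*(r - 2)*(r - 2)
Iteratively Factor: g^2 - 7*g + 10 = (g - 2)*(g - 5)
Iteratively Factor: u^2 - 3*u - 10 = (u - 5)*(u + 2)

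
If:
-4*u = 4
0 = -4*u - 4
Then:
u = -1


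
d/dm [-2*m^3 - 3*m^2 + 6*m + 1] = -6*m^2 - 6*m + 6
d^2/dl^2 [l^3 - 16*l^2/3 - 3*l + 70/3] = 6*l - 32/3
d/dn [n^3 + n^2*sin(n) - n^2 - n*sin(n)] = n^2*cos(n) + 3*n^2 + 2*n*sin(n) - n*cos(n) - 2*n - sin(n)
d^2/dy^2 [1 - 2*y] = 0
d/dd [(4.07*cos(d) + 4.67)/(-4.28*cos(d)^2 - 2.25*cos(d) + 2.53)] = (17.4196*sin(d)^2 - 39.9752*cos(d) - 38.2242)*sin(d)/(4.28*cos(d)^2 + 2.25*cos(d) - 2.53)^2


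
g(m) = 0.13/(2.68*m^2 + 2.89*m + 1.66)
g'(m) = 0.13*(-5.36*m - 2.89)/(2.68*m^2 + 2.89*m + 1.66)^2 = (-0.6968*m - 0.3757)/(2.68*m^2 + 2.89*m + 1.66)^2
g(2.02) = 0.01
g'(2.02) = -0.01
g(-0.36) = 0.13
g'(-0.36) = -0.13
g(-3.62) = 0.00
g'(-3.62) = 0.00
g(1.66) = 0.01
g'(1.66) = -0.01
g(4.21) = 0.00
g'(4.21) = -0.00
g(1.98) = 0.01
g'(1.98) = -0.01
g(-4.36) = 0.00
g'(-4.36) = 0.00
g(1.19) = 0.01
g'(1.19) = -0.02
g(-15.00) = 0.00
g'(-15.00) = 0.00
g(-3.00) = 0.01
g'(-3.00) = 0.01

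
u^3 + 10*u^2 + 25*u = u*(u + 5)^2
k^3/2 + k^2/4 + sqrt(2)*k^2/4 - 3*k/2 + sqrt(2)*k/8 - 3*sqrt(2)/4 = (k/2 + 1)*(k - 3/2)*(k + sqrt(2)/2)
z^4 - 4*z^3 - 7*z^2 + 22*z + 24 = (z - 4)*(z - 3)*(z + 1)*(z + 2)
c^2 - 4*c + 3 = (c - 3)*(c - 1)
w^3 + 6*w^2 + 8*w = w*(w + 2)*(w + 4)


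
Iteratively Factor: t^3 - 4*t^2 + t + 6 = (t - 3)*(t^2 - t - 2) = (t - 3)*(t + 1)*(t - 2)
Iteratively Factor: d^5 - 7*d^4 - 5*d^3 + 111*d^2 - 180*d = (d + 4)*(d^4 - 11*d^3 + 39*d^2 - 45*d) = (d - 3)*(d + 4)*(d^3 - 8*d^2 + 15*d) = (d - 5)*(d - 3)*(d + 4)*(d^2 - 3*d) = (d - 5)*(d - 3)^2*(d + 4)*(d)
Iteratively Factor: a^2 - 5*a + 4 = (a - 4)*(a - 1)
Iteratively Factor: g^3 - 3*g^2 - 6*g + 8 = (g - 4)*(g^2 + g - 2) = (g - 4)*(g - 1)*(g + 2)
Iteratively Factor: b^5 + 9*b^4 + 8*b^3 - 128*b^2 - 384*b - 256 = (b + 4)*(b^4 + 5*b^3 - 12*b^2 - 80*b - 64) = (b - 4)*(b + 4)*(b^3 + 9*b^2 + 24*b + 16) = (b - 4)*(b + 4)^2*(b^2 + 5*b + 4) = (b - 4)*(b + 1)*(b + 4)^2*(b + 4)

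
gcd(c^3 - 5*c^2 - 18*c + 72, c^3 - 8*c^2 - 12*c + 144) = c^2 - 2*c - 24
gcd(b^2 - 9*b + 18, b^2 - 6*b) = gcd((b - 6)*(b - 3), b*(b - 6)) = b - 6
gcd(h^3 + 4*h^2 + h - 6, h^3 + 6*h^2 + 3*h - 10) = h^2 + h - 2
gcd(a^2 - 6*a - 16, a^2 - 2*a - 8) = a + 2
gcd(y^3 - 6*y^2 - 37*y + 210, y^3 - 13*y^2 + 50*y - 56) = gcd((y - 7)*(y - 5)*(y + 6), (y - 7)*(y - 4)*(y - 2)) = y - 7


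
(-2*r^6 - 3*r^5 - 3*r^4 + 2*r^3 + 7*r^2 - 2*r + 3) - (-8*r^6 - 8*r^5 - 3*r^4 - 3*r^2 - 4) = 6*r^6 + 5*r^5 + 2*r^3 + 10*r^2 - 2*r + 7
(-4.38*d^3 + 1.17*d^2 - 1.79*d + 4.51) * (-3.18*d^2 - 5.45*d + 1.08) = 13.9284*d^5 + 20.1504*d^4 - 5.4147*d^3 - 3.3227*d^2 - 26.5127*d + 4.8708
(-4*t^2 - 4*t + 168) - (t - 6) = -4*t^2 - 5*t + 174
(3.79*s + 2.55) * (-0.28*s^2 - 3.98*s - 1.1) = -1.0612*s^3 - 15.7982*s^2 - 14.318*s - 2.805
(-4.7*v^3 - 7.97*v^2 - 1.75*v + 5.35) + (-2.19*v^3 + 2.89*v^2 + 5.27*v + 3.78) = -6.89*v^3 - 5.08*v^2 + 3.52*v + 9.13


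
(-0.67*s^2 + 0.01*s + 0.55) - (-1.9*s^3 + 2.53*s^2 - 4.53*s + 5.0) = 1.9*s^3 - 3.2*s^2 + 4.54*s - 4.45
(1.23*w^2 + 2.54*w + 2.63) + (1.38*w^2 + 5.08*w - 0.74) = 2.61*w^2 + 7.62*w + 1.89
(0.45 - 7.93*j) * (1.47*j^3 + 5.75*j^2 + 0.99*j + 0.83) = -11.6571*j^4 - 44.936*j^3 - 5.2632*j^2 - 6.1364*j + 0.3735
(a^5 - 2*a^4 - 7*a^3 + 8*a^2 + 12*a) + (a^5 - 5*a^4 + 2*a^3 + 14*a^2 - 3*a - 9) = 2*a^5 - 7*a^4 - 5*a^3 + 22*a^2 + 9*a - 9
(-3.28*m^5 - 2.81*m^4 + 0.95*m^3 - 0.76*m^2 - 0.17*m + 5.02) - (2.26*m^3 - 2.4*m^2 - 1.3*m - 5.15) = -3.28*m^5 - 2.81*m^4 - 1.31*m^3 + 1.64*m^2 + 1.13*m + 10.17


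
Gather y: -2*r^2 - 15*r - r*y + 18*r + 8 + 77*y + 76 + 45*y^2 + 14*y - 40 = -2*r^2 + 3*r + 45*y^2 + y*(91 - r) + 44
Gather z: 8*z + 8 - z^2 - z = -z^2 + 7*z + 8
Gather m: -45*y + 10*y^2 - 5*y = 10*y^2 - 50*y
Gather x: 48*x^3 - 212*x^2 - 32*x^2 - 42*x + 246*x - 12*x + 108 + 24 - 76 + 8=48*x^3 - 244*x^2 + 192*x + 64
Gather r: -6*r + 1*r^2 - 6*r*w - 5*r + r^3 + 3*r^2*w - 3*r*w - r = r^3 + r^2*(3*w + 1) + r*(-9*w - 12)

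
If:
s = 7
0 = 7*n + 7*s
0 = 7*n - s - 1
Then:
No Solution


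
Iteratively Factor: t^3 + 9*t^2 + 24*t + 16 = (t + 4)*(t^2 + 5*t + 4) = (t + 1)*(t + 4)*(t + 4)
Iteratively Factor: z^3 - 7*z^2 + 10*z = (z - 5)*(z^2 - 2*z) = z*(z - 5)*(z - 2)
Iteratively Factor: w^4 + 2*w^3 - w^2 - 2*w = (w + 2)*(w^3 - w) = w*(w + 2)*(w^2 - 1) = w*(w + 1)*(w + 2)*(w - 1)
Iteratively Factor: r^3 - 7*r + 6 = (r - 1)*(r^2 + r - 6) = (r - 1)*(r + 3)*(r - 2)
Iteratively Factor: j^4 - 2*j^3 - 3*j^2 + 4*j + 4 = (j - 2)*(j^3 - 3*j - 2) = (j - 2)*(j + 1)*(j^2 - j - 2) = (j - 2)*(j + 1)^2*(j - 2)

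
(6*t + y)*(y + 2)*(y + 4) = 6*t*y^2 + 36*t*y + 48*t + y^3 + 6*y^2 + 8*y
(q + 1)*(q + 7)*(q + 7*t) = q^3 + 7*q^2*t + 8*q^2 + 56*q*t + 7*q + 49*t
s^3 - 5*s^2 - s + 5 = (s - 5)*(s - 1)*(s + 1)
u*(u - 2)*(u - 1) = u^3 - 3*u^2 + 2*u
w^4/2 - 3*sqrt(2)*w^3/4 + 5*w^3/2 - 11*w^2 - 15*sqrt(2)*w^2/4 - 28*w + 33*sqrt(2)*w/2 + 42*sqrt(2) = (w/2 + 1)*(w - 4)*(w + 7)*(w - 3*sqrt(2)/2)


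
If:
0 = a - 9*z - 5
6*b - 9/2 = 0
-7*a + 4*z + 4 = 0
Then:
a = 16/59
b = 3/4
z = -31/59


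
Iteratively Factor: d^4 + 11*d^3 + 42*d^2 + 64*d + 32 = (d + 4)*(d^3 + 7*d^2 + 14*d + 8) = (d + 2)*(d + 4)*(d^2 + 5*d + 4) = (d + 1)*(d + 2)*(d + 4)*(d + 4)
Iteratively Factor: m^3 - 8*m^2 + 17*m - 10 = (m - 2)*(m^2 - 6*m + 5) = (m - 5)*(m - 2)*(m - 1)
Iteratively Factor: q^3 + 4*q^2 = (q)*(q^2 + 4*q) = q^2*(q + 4)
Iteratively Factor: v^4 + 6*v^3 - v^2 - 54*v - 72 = (v + 3)*(v^3 + 3*v^2 - 10*v - 24) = (v - 3)*(v + 3)*(v^2 + 6*v + 8) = (v - 3)*(v + 2)*(v + 3)*(v + 4)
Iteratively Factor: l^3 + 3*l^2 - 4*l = (l - 1)*(l^2 + 4*l) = (l - 1)*(l + 4)*(l)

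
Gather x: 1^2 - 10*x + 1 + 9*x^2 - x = 9*x^2 - 11*x + 2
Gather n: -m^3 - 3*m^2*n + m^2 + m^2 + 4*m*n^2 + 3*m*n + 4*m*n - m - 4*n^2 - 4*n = -m^3 + 2*m^2 - m + n^2*(4*m - 4) + n*(-3*m^2 + 7*m - 4)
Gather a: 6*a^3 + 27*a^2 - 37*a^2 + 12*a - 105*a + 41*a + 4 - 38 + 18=6*a^3 - 10*a^2 - 52*a - 16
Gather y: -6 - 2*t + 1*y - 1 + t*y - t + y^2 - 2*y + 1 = -3*t + y^2 + y*(t - 1) - 6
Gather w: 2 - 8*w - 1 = 1 - 8*w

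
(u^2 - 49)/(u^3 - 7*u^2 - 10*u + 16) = (u^2 - 49)/(u^3 - 7*u^2 - 10*u + 16)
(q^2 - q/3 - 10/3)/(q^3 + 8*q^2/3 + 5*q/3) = (q - 2)/(q*(q + 1))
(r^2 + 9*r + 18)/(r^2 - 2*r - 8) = (r^2 + 9*r + 18)/(r^2 - 2*r - 8)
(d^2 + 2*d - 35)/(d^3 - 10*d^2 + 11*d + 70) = (d + 7)/(d^2 - 5*d - 14)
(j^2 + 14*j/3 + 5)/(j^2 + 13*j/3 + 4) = (3*j + 5)/(3*j + 4)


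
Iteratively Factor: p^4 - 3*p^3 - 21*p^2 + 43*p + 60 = (p + 4)*(p^3 - 7*p^2 + 7*p + 15) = (p - 5)*(p + 4)*(p^2 - 2*p - 3) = (p - 5)*(p - 3)*(p + 4)*(p + 1)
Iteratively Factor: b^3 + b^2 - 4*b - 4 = (b + 2)*(b^2 - b - 2) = (b - 2)*(b + 2)*(b + 1)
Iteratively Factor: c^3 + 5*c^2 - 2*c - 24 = (c + 3)*(c^2 + 2*c - 8) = (c + 3)*(c + 4)*(c - 2)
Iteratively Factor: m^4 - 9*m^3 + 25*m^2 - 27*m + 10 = (m - 5)*(m^3 - 4*m^2 + 5*m - 2) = (m - 5)*(m - 2)*(m^2 - 2*m + 1) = (m - 5)*(m - 2)*(m - 1)*(m - 1)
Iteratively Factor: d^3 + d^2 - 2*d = (d - 1)*(d^2 + 2*d) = d*(d - 1)*(d + 2)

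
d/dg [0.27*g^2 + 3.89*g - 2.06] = 0.54*g + 3.89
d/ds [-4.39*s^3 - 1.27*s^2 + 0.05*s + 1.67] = -13.17*s^2 - 2.54*s + 0.05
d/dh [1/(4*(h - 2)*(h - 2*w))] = ((2 - h)*(h - 2*w)^2 + (-h + 2*w)*(h - 2)^2)/(4*(h - 2)^3*(h - 2*w)^3)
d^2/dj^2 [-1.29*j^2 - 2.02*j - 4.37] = -2.58000000000000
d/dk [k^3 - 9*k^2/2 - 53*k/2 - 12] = 3*k^2 - 9*k - 53/2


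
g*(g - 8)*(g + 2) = g^3 - 6*g^2 - 16*g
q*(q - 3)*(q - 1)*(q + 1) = q^4 - 3*q^3 - q^2 + 3*q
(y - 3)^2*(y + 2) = y^3 - 4*y^2 - 3*y + 18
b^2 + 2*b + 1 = (b + 1)^2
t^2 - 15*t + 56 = (t - 8)*(t - 7)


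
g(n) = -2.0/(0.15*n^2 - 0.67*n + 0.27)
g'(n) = -2.0*(0.67 - 0.3*n)/(0.15*n^2 - 0.67*n + 0.27)^2 = (0.6*n - 1.34)/(0.15*n^2 - 0.67*n + 0.27)^2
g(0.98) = 8.25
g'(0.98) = -12.78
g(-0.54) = -2.96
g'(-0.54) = -3.65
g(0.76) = 13.11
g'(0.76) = -37.98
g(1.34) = 5.58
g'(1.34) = -4.17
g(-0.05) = -6.58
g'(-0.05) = -14.84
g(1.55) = 4.90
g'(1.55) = -2.46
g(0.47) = 170.00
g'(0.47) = -7643.67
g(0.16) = -12.00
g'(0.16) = -44.80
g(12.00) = -0.14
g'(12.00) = 0.03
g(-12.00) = -0.07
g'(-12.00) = -0.01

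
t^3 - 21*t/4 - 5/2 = (t - 5/2)*(t + 1/2)*(t + 2)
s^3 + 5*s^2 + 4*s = s*(s + 1)*(s + 4)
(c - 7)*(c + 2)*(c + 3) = c^3 - 2*c^2 - 29*c - 42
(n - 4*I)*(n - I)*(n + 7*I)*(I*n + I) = I*n^4 - 2*n^3 + I*n^3 - 2*n^2 + 31*I*n^2 + 28*n + 31*I*n + 28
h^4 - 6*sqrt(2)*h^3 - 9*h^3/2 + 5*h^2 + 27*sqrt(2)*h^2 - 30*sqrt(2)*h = h*(h - 5/2)*(h - 2)*(h - 6*sqrt(2))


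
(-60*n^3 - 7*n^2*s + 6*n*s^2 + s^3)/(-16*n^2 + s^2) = (-15*n^2 + 2*n*s + s^2)/(-4*n + s)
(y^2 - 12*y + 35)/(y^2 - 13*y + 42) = (y - 5)/(y - 6)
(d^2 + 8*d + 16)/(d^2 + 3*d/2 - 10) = 2*(d + 4)/(2*d - 5)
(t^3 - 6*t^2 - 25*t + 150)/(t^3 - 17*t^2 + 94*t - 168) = (t^2 - 25)/(t^2 - 11*t + 28)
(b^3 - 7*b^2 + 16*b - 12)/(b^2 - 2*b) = b - 5 + 6/b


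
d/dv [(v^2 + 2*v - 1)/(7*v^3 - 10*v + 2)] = (2*(v + 1)*(7*v^3 - 10*v + 2) - (21*v^2 - 10)*(v^2 + 2*v - 1))/(7*v^3 - 10*v + 2)^2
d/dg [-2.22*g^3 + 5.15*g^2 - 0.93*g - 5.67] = -6.66*g^2 + 10.3*g - 0.93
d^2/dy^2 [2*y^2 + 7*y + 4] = 4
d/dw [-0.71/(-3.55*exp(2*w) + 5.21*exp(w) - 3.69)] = (3.6991 - 5.041*exp(w))*exp(w)/(3.55*exp(2*w) - 5.21*exp(w) + 3.69)^2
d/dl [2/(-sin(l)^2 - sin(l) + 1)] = 2*(2*sin(l) + 1)*cos(l)/(sin(l) - cos(l)^2)^2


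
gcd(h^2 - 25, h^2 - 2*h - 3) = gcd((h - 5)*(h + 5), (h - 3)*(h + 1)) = 1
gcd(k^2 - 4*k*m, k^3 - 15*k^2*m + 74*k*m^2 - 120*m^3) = k - 4*m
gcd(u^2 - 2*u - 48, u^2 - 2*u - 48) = u^2 - 2*u - 48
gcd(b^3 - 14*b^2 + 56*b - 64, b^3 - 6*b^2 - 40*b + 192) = b^2 - 12*b + 32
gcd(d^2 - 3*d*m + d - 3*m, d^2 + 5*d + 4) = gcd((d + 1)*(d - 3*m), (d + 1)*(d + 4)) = d + 1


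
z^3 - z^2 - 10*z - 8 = (z - 4)*(z + 1)*(z + 2)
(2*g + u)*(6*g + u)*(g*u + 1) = 12*g^3*u + 8*g^2*u^2 + 12*g^2 + g*u^3 + 8*g*u + u^2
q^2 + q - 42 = (q - 6)*(q + 7)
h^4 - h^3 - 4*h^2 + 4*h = h*(h - 2)*(h - 1)*(h + 2)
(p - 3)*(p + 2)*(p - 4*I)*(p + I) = p^4 - p^3 - 3*I*p^3 - 2*p^2 + 3*I*p^2 - 4*p + 18*I*p - 24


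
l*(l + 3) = l^2 + 3*l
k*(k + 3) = k^2 + 3*k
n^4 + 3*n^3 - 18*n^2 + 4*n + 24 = (n - 2)^2*(n + 1)*(n + 6)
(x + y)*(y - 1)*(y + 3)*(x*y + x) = x^2*y^3 + 3*x^2*y^2 - x^2*y - 3*x^2 + x*y^4 + 3*x*y^3 - x*y^2 - 3*x*y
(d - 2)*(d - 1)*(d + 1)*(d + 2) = d^4 - 5*d^2 + 4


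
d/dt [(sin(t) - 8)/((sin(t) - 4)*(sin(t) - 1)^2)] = (28*sin(t) + cos(2*t) - 69)*cos(t)/((sin(t) - 4)^2*(sin(t) - 1)^3)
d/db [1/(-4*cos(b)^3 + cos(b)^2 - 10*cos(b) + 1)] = 2*(-6*cos(b)^2 + cos(b) - 5)*sin(b)/(4*cos(b)^3 - cos(b)^2 + 10*cos(b) - 1)^2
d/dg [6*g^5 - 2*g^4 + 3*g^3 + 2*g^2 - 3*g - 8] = 30*g^4 - 8*g^3 + 9*g^2 + 4*g - 3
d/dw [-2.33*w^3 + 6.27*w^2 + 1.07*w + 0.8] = -6.99*w^2 + 12.54*w + 1.07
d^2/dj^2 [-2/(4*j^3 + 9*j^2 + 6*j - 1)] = 12*((4*j + 3)*(4*j^3 + 9*j^2 + 6*j - 1) - 12*(2*j^2 + 3*j + 1)^2)/(4*j^3 + 9*j^2 + 6*j - 1)^3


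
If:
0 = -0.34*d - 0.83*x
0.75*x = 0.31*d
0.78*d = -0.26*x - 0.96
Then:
No Solution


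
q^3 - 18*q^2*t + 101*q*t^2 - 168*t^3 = (q - 8*t)*(q - 7*t)*(q - 3*t)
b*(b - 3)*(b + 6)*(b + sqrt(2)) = b^4 + sqrt(2)*b^3 + 3*b^3 - 18*b^2 + 3*sqrt(2)*b^2 - 18*sqrt(2)*b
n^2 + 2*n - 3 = (n - 1)*(n + 3)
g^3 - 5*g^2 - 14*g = g*(g - 7)*(g + 2)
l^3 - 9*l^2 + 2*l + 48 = (l - 8)*(l - 3)*(l + 2)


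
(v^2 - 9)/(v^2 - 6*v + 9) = (v + 3)/(v - 3)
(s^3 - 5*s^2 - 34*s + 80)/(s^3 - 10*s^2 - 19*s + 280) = (s - 2)/(s - 7)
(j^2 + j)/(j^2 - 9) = j*(j + 1)/(j^2 - 9)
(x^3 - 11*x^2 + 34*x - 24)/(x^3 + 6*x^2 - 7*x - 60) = (x^3 - 11*x^2 + 34*x - 24)/(x^3 + 6*x^2 - 7*x - 60)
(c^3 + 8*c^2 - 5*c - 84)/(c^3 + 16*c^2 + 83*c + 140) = (c - 3)/(c + 5)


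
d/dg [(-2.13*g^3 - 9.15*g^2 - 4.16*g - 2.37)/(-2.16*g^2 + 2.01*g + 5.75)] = (4.6008*g^4 - 8.5626*g^3 - 64.1196*g^2 - 115.4634*g - 19.1563)/(4.6656*g^4 - 8.6832*g^3 - 20.7999*g^2 + 23.115*g + 33.0625)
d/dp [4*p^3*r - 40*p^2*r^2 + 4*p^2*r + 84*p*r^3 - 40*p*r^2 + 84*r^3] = 4*r*(3*p^2 - 20*p*r + 2*p + 21*r^2 - 10*r)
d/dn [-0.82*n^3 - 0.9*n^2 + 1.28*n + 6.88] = -2.46*n^2 - 1.8*n + 1.28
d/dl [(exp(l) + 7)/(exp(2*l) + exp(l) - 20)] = (-(exp(l) + 7)*(2*exp(l) + 1) + exp(2*l) + exp(l) - 20)*exp(l)/(exp(2*l) + exp(l) - 20)^2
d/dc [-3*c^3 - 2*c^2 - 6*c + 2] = -9*c^2 - 4*c - 6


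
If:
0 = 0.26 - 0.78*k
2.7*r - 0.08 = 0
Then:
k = 0.33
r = 0.03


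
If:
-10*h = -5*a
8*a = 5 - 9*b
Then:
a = 2*h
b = 5/9 - 16*h/9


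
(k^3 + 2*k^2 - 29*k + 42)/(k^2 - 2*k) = k + 4 - 21/k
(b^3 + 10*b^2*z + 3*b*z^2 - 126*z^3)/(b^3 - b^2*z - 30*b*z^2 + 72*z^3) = (-b - 7*z)/(-b + 4*z)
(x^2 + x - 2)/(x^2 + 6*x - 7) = (x + 2)/(x + 7)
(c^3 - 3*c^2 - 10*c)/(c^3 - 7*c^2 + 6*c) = (c^2 - 3*c - 10)/(c^2 - 7*c + 6)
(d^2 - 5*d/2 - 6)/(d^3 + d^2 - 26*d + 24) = (d + 3/2)/(d^2 + 5*d - 6)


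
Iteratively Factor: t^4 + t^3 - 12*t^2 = (t - 3)*(t^3 + 4*t^2) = (t - 3)*(t + 4)*(t^2) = t*(t - 3)*(t + 4)*(t)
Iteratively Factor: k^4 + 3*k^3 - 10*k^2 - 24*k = (k + 4)*(k^3 - k^2 - 6*k) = k*(k + 4)*(k^2 - k - 6) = k*(k + 2)*(k + 4)*(k - 3)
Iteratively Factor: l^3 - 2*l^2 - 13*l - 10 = (l - 5)*(l^2 + 3*l + 2) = (l - 5)*(l + 1)*(l + 2)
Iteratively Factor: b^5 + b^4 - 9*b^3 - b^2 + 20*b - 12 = (b - 1)*(b^4 + 2*b^3 - 7*b^2 - 8*b + 12) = (b - 2)*(b - 1)*(b^3 + 4*b^2 + b - 6) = (b - 2)*(b - 1)*(b + 2)*(b^2 + 2*b - 3) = (b - 2)*(b - 1)^2*(b + 2)*(b + 3)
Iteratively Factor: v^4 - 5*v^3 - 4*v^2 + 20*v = (v - 5)*(v^3 - 4*v) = (v - 5)*(v + 2)*(v^2 - 2*v) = (v - 5)*(v - 2)*(v + 2)*(v)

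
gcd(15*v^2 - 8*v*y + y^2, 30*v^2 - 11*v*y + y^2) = -5*v + y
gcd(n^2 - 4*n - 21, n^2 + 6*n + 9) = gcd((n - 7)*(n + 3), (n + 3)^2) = n + 3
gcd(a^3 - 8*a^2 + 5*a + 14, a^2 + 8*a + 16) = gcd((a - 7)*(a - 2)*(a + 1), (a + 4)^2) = 1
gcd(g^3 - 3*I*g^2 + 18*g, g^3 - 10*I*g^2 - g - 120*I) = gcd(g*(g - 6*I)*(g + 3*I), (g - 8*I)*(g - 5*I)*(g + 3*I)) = g + 3*I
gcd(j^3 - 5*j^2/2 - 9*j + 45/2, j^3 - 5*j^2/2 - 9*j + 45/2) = j^3 - 5*j^2/2 - 9*j + 45/2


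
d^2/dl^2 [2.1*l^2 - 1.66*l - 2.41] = 4.20000000000000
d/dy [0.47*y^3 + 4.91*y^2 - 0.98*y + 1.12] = 1.41*y^2 + 9.82*y - 0.98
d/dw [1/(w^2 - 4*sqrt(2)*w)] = 2*(-w + 2*sqrt(2))/(w^2*(w - 4*sqrt(2))^2)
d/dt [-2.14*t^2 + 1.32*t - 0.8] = 1.32 - 4.28*t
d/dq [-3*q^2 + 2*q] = 2 - 6*q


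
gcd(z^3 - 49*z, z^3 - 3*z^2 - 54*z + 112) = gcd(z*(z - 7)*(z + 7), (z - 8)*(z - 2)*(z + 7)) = z + 7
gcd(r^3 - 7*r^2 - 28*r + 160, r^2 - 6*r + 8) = r - 4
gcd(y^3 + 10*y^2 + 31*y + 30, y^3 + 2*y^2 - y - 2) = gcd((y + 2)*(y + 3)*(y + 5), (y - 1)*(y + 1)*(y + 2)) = y + 2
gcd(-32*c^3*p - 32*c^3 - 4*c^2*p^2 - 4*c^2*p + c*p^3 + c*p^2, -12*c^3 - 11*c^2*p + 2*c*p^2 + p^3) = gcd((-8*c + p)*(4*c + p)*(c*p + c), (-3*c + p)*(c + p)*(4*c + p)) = 4*c + p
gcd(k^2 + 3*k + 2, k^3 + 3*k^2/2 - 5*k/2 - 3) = k^2 + 3*k + 2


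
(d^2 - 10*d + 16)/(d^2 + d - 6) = (d - 8)/(d + 3)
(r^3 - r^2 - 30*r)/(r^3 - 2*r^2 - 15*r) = (-r^2 + r + 30)/(-r^2 + 2*r + 15)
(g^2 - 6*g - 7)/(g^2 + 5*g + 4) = (g - 7)/(g + 4)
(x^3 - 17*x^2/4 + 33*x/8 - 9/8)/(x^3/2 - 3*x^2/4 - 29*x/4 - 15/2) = (-8*x^3 + 34*x^2 - 33*x + 9)/(2*(-2*x^3 + 3*x^2 + 29*x + 30))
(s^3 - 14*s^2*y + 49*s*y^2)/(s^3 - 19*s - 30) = s*(-s^2 + 14*s*y - 49*y^2)/(-s^3 + 19*s + 30)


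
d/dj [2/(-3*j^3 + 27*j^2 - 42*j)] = 2*(3*j^2 - 18*j + 14)/(3*j^2*(j^2 - 9*j + 14)^2)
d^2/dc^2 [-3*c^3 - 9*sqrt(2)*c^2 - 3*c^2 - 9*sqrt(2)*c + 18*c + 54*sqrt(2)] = -18*c - 18*sqrt(2) - 6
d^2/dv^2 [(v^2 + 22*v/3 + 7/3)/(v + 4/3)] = -306/(27*v^3 + 108*v^2 + 144*v + 64)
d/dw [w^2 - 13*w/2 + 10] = 2*w - 13/2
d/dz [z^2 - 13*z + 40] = 2*z - 13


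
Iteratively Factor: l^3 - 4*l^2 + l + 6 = (l + 1)*(l^2 - 5*l + 6) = (l - 3)*(l + 1)*(l - 2)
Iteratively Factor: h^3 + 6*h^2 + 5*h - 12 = (h + 3)*(h^2 + 3*h - 4) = (h - 1)*(h + 3)*(h + 4)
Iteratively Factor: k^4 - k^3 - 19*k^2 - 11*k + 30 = (k - 1)*(k^3 - 19*k - 30) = (k - 5)*(k - 1)*(k^2 + 5*k + 6) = (k - 5)*(k - 1)*(k + 2)*(k + 3)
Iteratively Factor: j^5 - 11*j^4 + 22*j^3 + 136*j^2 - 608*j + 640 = (j - 4)*(j^4 - 7*j^3 - 6*j^2 + 112*j - 160) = (j - 5)*(j - 4)*(j^3 - 2*j^2 - 16*j + 32) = (j - 5)*(j - 4)^2*(j^2 + 2*j - 8) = (j - 5)*(j - 4)^2*(j + 4)*(j - 2)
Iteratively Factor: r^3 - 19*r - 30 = (r + 2)*(r^2 - 2*r - 15) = (r + 2)*(r + 3)*(r - 5)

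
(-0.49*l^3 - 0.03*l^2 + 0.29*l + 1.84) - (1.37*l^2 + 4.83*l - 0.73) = -0.49*l^3 - 1.4*l^2 - 4.54*l + 2.57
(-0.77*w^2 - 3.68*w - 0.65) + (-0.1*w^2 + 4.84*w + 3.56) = -0.87*w^2 + 1.16*w + 2.91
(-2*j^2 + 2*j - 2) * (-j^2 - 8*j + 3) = 2*j^4 + 14*j^3 - 20*j^2 + 22*j - 6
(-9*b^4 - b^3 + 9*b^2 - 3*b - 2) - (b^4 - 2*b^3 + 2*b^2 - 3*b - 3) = -10*b^4 + b^3 + 7*b^2 + 1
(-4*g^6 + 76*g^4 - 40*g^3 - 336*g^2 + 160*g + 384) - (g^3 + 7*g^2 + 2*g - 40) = -4*g^6 + 76*g^4 - 41*g^3 - 343*g^2 + 158*g + 424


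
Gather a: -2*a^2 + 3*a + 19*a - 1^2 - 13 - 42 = -2*a^2 + 22*a - 56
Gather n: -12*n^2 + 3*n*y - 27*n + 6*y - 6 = -12*n^2 + n*(3*y - 27) + 6*y - 6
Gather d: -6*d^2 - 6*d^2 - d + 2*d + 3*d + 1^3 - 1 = -12*d^2 + 4*d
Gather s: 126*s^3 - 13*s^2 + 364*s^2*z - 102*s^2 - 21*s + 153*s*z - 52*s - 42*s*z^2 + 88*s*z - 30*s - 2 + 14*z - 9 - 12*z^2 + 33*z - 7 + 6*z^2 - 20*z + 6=126*s^3 + s^2*(364*z - 115) + s*(-42*z^2 + 241*z - 103) - 6*z^2 + 27*z - 12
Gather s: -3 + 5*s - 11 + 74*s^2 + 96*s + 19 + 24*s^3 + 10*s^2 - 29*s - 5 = 24*s^3 + 84*s^2 + 72*s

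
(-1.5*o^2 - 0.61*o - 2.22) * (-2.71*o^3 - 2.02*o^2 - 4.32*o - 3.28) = 4.065*o^5 + 4.6831*o^4 + 13.7284*o^3 + 12.0396*o^2 + 11.5912*o + 7.2816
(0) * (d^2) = 0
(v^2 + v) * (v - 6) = v^3 - 5*v^2 - 6*v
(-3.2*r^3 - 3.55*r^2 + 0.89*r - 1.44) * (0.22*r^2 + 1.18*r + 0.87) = -0.704*r^5 - 4.557*r^4 - 6.7772*r^3 - 2.3551*r^2 - 0.9249*r - 1.2528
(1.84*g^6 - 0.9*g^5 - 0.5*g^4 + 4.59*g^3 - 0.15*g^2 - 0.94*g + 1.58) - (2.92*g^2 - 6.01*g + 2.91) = 1.84*g^6 - 0.9*g^5 - 0.5*g^4 + 4.59*g^3 - 3.07*g^2 + 5.07*g - 1.33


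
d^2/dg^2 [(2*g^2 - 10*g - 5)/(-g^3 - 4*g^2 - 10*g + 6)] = 4*(-g^6 + 15*g^5 + 105*g^4 + 108*g^3 + 303*g^2 + 705*g + 574)/(g^9 + 12*g^8 + 78*g^7 + 286*g^6 + 636*g^5 + 552*g^4 - 332*g^3 - 1368*g^2 + 1080*g - 216)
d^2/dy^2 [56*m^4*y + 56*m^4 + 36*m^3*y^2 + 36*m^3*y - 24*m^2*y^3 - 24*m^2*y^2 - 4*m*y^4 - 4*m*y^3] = 24*m*(3*m^2 - 6*m*y - 2*m - 2*y^2 - y)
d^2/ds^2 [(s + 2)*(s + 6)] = 2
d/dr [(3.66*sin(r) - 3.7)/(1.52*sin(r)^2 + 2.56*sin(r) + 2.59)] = (-5.5632*sin(r)^2 + 11.248*sin(r) + 18.9514)*cos(r)/(2.3104*sin(r)^4 + 7.7824*sin(r)^3 + 14.4272*sin(r)^2 + 13.2608*sin(r) + 6.7081)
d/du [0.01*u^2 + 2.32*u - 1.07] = 0.02*u + 2.32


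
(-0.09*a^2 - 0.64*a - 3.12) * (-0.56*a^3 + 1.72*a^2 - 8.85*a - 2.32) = 0.0504*a^5 + 0.2036*a^4 + 1.4429*a^3 + 0.506399999999999*a^2 + 29.0968*a + 7.2384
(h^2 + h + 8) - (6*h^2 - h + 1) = -5*h^2 + 2*h + 7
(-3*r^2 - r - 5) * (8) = -24*r^2 - 8*r - 40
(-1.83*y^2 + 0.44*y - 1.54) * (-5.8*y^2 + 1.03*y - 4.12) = 10.614*y^4 - 4.4369*y^3 + 16.9248*y^2 - 3.399*y + 6.3448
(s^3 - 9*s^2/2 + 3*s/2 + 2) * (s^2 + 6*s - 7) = s^5 + 3*s^4/2 - 65*s^3/2 + 85*s^2/2 + 3*s/2 - 14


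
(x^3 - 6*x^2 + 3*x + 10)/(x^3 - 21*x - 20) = (x - 2)/(x + 4)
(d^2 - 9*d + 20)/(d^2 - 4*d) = (d - 5)/d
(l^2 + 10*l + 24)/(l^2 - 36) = (l + 4)/(l - 6)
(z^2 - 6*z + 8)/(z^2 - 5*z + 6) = (z - 4)/(z - 3)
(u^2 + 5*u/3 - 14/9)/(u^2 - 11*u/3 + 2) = (u + 7/3)/(u - 3)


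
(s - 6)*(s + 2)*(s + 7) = s^3 + 3*s^2 - 40*s - 84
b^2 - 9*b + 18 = (b - 6)*(b - 3)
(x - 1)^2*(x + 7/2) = x^3 + 3*x^2/2 - 6*x + 7/2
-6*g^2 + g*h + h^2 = (-2*g + h)*(3*g + h)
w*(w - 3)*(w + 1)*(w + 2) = w^4 - 7*w^2 - 6*w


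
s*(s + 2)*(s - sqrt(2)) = s^3 - sqrt(2)*s^2 + 2*s^2 - 2*sqrt(2)*s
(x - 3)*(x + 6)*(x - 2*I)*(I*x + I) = I*x^4 + 2*x^3 + 4*I*x^3 + 8*x^2 - 15*I*x^2 - 30*x - 18*I*x - 36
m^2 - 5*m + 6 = (m - 3)*(m - 2)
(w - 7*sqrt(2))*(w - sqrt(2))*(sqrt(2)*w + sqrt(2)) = sqrt(2)*w^3 - 16*w^2 + sqrt(2)*w^2 - 16*w + 14*sqrt(2)*w + 14*sqrt(2)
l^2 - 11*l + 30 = (l - 6)*(l - 5)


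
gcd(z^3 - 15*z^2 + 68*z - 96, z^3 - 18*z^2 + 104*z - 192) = z^2 - 12*z + 32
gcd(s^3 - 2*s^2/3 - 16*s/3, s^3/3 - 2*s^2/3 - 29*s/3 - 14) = s + 2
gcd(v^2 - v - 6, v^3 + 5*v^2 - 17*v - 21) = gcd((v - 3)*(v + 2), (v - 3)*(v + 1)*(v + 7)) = v - 3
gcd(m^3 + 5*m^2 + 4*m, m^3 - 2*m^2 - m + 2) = m + 1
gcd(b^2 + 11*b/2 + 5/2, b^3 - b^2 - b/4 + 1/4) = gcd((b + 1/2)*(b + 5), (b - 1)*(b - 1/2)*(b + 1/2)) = b + 1/2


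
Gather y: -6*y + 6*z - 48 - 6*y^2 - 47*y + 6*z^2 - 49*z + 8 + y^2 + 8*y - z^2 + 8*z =-5*y^2 - 45*y + 5*z^2 - 35*z - 40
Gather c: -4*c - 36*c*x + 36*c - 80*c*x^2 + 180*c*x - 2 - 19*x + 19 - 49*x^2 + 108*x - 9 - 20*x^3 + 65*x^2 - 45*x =c*(-80*x^2 + 144*x + 32) - 20*x^3 + 16*x^2 + 44*x + 8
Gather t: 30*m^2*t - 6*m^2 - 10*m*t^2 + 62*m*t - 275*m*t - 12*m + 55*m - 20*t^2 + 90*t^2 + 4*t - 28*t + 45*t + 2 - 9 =-6*m^2 + 43*m + t^2*(70 - 10*m) + t*(30*m^2 - 213*m + 21) - 7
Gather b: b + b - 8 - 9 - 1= 2*b - 18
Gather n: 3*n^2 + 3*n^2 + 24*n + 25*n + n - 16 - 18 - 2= 6*n^2 + 50*n - 36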